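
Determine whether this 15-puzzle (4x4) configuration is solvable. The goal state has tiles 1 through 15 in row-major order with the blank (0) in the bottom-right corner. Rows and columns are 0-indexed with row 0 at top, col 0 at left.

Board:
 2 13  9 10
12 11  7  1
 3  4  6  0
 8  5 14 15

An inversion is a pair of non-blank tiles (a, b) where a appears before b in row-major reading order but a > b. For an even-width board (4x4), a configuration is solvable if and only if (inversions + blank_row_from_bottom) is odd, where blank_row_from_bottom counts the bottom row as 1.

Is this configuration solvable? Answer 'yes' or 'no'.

Answer: no

Derivation:
Inversions: 48
Blank is in row 2 (0-indexed from top), which is row 2 counting from the bottom (bottom = 1).
48 + 2 = 50, which is even, so the puzzle is not solvable.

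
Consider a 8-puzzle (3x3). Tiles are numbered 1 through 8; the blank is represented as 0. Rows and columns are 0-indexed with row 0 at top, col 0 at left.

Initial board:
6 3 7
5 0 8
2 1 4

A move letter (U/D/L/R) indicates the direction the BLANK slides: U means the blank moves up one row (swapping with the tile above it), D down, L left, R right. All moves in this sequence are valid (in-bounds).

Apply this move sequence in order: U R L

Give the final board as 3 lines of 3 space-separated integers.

After move 1 (U):
6 0 7
5 3 8
2 1 4

After move 2 (R):
6 7 0
5 3 8
2 1 4

After move 3 (L):
6 0 7
5 3 8
2 1 4

Answer: 6 0 7
5 3 8
2 1 4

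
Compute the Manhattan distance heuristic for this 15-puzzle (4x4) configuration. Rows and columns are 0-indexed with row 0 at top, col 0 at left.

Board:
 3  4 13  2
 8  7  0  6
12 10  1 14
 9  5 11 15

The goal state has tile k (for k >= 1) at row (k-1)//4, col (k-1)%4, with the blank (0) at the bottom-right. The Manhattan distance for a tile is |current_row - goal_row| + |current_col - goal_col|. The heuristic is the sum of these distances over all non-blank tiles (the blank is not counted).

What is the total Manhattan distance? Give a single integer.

Tile 3: (0,0)->(0,2) = 2
Tile 4: (0,1)->(0,3) = 2
Tile 13: (0,2)->(3,0) = 5
Tile 2: (0,3)->(0,1) = 2
Tile 8: (1,0)->(1,3) = 3
Tile 7: (1,1)->(1,2) = 1
Tile 6: (1,3)->(1,1) = 2
Tile 12: (2,0)->(2,3) = 3
Tile 10: (2,1)->(2,1) = 0
Tile 1: (2,2)->(0,0) = 4
Tile 14: (2,3)->(3,1) = 3
Tile 9: (3,0)->(2,0) = 1
Tile 5: (3,1)->(1,0) = 3
Tile 11: (3,2)->(2,2) = 1
Tile 15: (3,3)->(3,2) = 1
Sum: 2 + 2 + 5 + 2 + 3 + 1 + 2 + 3 + 0 + 4 + 3 + 1 + 3 + 1 + 1 = 33

Answer: 33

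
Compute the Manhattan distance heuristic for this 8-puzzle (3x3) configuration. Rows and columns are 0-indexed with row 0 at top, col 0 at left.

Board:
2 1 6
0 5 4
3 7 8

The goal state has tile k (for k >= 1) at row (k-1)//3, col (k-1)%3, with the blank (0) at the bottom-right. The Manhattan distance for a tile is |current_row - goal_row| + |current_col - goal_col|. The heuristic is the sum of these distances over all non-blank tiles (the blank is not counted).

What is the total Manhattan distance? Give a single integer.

Tile 2: (0,0)->(0,1) = 1
Tile 1: (0,1)->(0,0) = 1
Tile 6: (0,2)->(1,2) = 1
Tile 5: (1,1)->(1,1) = 0
Tile 4: (1,2)->(1,0) = 2
Tile 3: (2,0)->(0,2) = 4
Tile 7: (2,1)->(2,0) = 1
Tile 8: (2,2)->(2,1) = 1
Sum: 1 + 1 + 1 + 0 + 2 + 4 + 1 + 1 = 11

Answer: 11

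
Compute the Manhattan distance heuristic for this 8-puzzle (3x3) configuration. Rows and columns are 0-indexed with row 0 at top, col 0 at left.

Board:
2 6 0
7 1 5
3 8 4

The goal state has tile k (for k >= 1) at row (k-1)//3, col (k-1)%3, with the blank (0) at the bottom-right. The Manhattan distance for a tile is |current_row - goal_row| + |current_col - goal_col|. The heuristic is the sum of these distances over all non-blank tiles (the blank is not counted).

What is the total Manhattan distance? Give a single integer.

Tile 2: at (0,0), goal (0,1), distance |0-0|+|0-1| = 1
Tile 6: at (0,1), goal (1,2), distance |0-1|+|1-2| = 2
Tile 7: at (1,0), goal (2,0), distance |1-2|+|0-0| = 1
Tile 1: at (1,1), goal (0,0), distance |1-0|+|1-0| = 2
Tile 5: at (1,2), goal (1,1), distance |1-1|+|2-1| = 1
Tile 3: at (2,0), goal (0,2), distance |2-0|+|0-2| = 4
Tile 8: at (2,1), goal (2,1), distance |2-2|+|1-1| = 0
Tile 4: at (2,2), goal (1,0), distance |2-1|+|2-0| = 3
Sum: 1 + 2 + 1 + 2 + 1 + 4 + 0 + 3 = 14

Answer: 14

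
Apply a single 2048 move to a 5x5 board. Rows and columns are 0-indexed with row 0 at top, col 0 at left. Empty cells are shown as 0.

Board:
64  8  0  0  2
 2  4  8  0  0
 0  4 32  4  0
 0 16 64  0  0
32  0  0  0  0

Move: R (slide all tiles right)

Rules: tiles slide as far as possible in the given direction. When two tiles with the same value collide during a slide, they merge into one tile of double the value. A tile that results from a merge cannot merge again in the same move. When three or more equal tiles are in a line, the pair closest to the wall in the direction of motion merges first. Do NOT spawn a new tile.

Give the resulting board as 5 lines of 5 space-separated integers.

Answer:  0  0 64  8  2
 0  0  2  4  8
 0  0  4 32  4
 0  0  0 16 64
 0  0  0  0 32

Derivation:
Slide right:
row 0: [64, 8, 0, 0, 2] -> [0, 0, 64, 8, 2]
row 1: [2, 4, 8, 0, 0] -> [0, 0, 2, 4, 8]
row 2: [0, 4, 32, 4, 0] -> [0, 0, 4, 32, 4]
row 3: [0, 16, 64, 0, 0] -> [0, 0, 0, 16, 64]
row 4: [32, 0, 0, 0, 0] -> [0, 0, 0, 0, 32]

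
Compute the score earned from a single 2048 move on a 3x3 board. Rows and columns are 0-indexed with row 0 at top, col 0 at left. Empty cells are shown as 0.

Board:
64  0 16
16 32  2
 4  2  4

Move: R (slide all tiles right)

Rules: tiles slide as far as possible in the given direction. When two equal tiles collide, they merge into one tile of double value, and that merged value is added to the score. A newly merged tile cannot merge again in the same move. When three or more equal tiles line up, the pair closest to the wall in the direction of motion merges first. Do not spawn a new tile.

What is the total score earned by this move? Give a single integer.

Answer: 0

Derivation:
Slide right:
row 0: [64, 0, 16] -> [0, 64, 16]  score +0 (running 0)
row 1: [16, 32, 2] -> [16, 32, 2]  score +0 (running 0)
row 2: [4, 2, 4] -> [4, 2, 4]  score +0 (running 0)
Board after move:
 0 64 16
16 32  2
 4  2  4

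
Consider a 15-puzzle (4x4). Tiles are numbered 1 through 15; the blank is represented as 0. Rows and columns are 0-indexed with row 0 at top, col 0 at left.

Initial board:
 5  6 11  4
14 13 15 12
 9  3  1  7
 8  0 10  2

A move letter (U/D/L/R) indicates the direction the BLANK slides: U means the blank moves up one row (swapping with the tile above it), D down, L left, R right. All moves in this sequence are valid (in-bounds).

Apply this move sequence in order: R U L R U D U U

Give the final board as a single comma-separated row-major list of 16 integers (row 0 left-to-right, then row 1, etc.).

After move 1 (R):
 5  6 11  4
14 13 15 12
 9  3  1  7
 8 10  0  2

After move 2 (U):
 5  6 11  4
14 13 15 12
 9  3  0  7
 8 10  1  2

After move 3 (L):
 5  6 11  4
14 13 15 12
 9  0  3  7
 8 10  1  2

After move 4 (R):
 5  6 11  4
14 13 15 12
 9  3  0  7
 8 10  1  2

After move 5 (U):
 5  6 11  4
14 13  0 12
 9  3 15  7
 8 10  1  2

After move 6 (D):
 5  6 11  4
14 13 15 12
 9  3  0  7
 8 10  1  2

After move 7 (U):
 5  6 11  4
14 13  0 12
 9  3 15  7
 8 10  1  2

After move 8 (U):
 5  6  0  4
14 13 11 12
 9  3 15  7
 8 10  1  2

Answer: 5, 6, 0, 4, 14, 13, 11, 12, 9, 3, 15, 7, 8, 10, 1, 2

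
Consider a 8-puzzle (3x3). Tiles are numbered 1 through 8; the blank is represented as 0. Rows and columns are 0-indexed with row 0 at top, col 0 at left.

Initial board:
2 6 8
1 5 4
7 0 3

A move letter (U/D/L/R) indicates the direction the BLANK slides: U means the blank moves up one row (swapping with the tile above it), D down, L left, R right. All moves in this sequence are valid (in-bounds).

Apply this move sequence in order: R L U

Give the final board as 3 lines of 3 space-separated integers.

After move 1 (R):
2 6 8
1 5 4
7 3 0

After move 2 (L):
2 6 8
1 5 4
7 0 3

After move 3 (U):
2 6 8
1 0 4
7 5 3

Answer: 2 6 8
1 0 4
7 5 3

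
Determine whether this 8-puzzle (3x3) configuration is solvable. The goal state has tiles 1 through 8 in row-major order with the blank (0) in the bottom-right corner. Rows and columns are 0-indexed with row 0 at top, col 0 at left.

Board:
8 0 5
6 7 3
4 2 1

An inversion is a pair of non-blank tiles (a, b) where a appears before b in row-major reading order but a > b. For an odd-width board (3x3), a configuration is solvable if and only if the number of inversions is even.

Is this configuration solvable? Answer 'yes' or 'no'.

Inversions (pairs i<j in row-major order where tile[i] > tile[j] > 0): 24
24 is even, so the puzzle is solvable.

Answer: yes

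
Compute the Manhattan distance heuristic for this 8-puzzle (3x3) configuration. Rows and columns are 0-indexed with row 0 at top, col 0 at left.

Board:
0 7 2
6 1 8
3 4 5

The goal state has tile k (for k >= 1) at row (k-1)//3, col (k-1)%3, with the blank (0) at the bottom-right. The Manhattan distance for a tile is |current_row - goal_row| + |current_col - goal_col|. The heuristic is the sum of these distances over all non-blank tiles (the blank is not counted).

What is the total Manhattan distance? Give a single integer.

Tile 7: at (0,1), goal (2,0), distance |0-2|+|1-0| = 3
Tile 2: at (0,2), goal (0,1), distance |0-0|+|2-1| = 1
Tile 6: at (1,0), goal (1,2), distance |1-1|+|0-2| = 2
Tile 1: at (1,1), goal (0,0), distance |1-0|+|1-0| = 2
Tile 8: at (1,2), goal (2,1), distance |1-2|+|2-1| = 2
Tile 3: at (2,0), goal (0,2), distance |2-0|+|0-2| = 4
Tile 4: at (2,1), goal (1,0), distance |2-1|+|1-0| = 2
Tile 5: at (2,2), goal (1,1), distance |2-1|+|2-1| = 2
Sum: 3 + 1 + 2 + 2 + 2 + 4 + 2 + 2 = 18

Answer: 18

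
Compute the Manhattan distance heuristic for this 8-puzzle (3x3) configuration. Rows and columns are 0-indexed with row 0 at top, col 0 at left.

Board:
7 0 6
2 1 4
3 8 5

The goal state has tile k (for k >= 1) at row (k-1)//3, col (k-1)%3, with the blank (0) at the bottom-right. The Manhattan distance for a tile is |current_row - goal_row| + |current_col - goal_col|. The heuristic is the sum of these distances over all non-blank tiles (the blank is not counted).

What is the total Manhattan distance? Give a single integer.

Answer: 15

Derivation:
Tile 7: at (0,0), goal (2,0), distance |0-2|+|0-0| = 2
Tile 6: at (0,2), goal (1,2), distance |0-1|+|2-2| = 1
Tile 2: at (1,0), goal (0,1), distance |1-0|+|0-1| = 2
Tile 1: at (1,1), goal (0,0), distance |1-0|+|1-0| = 2
Tile 4: at (1,2), goal (1,0), distance |1-1|+|2-0| = 2
Tile 3: at (2,0), goal (0,2), distance |2-0|+|0-2| = 4
Tile 8: at (2,1), goal (2,1), distance |2-2|+|1-1| = 0
Tile 5: at (2,2), goal (1,1), distance |2-1|+|2-1| = 2
Sum: 2 + 1 + 2 + 2 + 2 + 4 + 0 + 2 = 15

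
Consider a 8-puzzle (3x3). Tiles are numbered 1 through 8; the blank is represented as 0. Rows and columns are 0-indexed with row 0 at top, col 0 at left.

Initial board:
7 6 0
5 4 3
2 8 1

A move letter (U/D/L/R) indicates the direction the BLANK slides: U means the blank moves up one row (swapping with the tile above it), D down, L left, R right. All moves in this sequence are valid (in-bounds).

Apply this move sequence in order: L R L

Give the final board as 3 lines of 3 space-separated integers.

Answer: 7 0 6
5 4 3
2 8 1

Derivation:
After move 1 (L):
7 0 6
5 4 3
2 8 1

After move 2 (R):
7 6 0
5 4 3
2 8 1

After move 3 (L):
7 0 6
5 4 3
2 8 1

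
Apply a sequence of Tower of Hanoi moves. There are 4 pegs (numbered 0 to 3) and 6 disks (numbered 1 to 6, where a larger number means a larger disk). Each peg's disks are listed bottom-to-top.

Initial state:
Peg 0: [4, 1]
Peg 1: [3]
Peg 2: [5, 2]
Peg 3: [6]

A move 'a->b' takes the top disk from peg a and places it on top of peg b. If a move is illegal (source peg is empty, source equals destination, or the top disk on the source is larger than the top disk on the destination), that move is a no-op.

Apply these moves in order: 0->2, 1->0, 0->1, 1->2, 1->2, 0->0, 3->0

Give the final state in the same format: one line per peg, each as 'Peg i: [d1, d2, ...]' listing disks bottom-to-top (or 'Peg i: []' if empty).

After move 1 (0->2):
Peg 0: [4]
Peg 1: [3]
Peg 2: [5, 2, 1]
Peg 3: [6]

After move 2 (1->0):
Peg 0: [4, 3]
Peg 1: []
Peg 2: [5, 2, 1]
Peg 3: [6]

After move 3 (0->1):
Peg 0: [4]
Peg 1: [3]
Peg 2: [5, 2, 1]
Peg 3: [6]

After move 4 (1->2):
Peg 0: [4]
Peg 1: [3]
Peg 2: [5, 2, 1]
Peg 3: [6]

After move 5 (1->2):
Peg 0: [4]
Peg 1: [3]
Peg 2: [5, 2, 1]
Peg 3: [6]

After move 6 (0->0):
Peg 0: [4]
Peg 1: [3]
Peg 2: [5, 2, 1]
Peg 3: [6]

After move 7 (3->0):
Peg 0: [4]
Peg 1: [3]
Peg 2: [5, 2, 1]
Peg 3: [6]

Answer: Peg 0: [4]
Peg 1: [3]
Peg 2: [5, 2, 1]
Peg 3: [6]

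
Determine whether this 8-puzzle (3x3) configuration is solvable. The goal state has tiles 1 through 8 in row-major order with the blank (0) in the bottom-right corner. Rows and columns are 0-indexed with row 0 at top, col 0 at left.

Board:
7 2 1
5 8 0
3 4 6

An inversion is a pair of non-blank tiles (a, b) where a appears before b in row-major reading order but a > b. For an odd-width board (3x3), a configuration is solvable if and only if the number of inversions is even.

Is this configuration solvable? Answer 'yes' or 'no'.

Inversions (pairs i<j in row-major order where tile[i] > tile[j] > 0): 12
12 is even, so the puzzle is solvable.

Answer: yes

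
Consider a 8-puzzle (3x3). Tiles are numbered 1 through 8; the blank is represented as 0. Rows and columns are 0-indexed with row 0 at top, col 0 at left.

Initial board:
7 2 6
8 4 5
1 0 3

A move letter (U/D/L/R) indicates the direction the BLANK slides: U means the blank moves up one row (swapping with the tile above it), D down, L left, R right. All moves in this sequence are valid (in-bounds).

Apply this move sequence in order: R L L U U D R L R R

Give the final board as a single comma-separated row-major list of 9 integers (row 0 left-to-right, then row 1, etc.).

After move 1 (R):
7 2 6
8 4 5
1 3 0

After move 2 (L):
7 2 6
8 4 5
1 0 3

After move 3 (L):
7 2 6
8 4 5
0 1 3

After move 4 (U):
7 2 6
0 4 5
8 1 3

After move 5 (U):
0 2 6
7 4 5
8 1 3

After move 6 (D):
7 2 6
0 4 5
8 1 3

After move 7 (R):
7 2 6
4 0 5
8 1 3

After move 8 (L):
7 2 6
0 4 5
8 1 3

After move 9 (R):
7 2 6
4 0 5
8 1 3

After move 10 (R):
7 2 6
4 5 0
8 1 3

Answer: 7, 2, 6, 4, 5, 0, 8, 1, 3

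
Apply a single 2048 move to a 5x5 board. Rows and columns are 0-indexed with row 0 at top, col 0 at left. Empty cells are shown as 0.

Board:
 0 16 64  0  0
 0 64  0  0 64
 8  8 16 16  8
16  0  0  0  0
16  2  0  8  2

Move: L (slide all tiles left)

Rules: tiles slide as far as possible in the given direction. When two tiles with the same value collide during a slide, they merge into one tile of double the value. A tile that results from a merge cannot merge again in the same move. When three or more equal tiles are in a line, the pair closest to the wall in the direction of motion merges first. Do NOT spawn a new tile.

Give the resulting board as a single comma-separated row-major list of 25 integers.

Answer: 16, 64, 0, 0, 0, 128, 0, 0, 0, 0, 16, 32, 8, 0, 0, 16, 0, 0, 0, 0, 16, 2, 8, 2, 0

Derivation:
Slide left:
row 0: [0, 16, 64, 0, 0] -> [16, 64, 0, 0, 0]
row 1: [0, 64, 0, 0, 64] -> [128, 0, 0, 0, 0]
row 2: [8, 8, 16, 16, 8] -> [16, 32, 8, 0, 0]
row 3: [16, 0, 0, 0, 0] -> [16, 0, 0, 0, 0]
row 4: [16, 2, 0, 8, 2] -> [16, 2, 8, 2, 0]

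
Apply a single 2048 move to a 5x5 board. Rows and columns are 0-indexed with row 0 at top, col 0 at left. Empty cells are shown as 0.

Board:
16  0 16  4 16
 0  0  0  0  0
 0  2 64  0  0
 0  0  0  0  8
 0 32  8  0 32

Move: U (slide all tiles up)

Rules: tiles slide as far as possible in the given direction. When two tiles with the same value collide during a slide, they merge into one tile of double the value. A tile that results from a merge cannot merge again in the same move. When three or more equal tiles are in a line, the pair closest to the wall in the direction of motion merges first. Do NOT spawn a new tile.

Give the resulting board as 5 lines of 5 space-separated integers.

Answer: 16  2 16  4 16
 0 32 64  0  8
 0  0  8  0 32
 0  0  0  0  0
 0  0  0  0  0

Derivation:
Slide up:
col 0: [16, 0, 0, 0, 0] -> [16, 0, 0, 0, 0]
col 1: [0, 0, 2, 0, 32] -> [2, 32, 0, 0, 0]
col 2: [16, 0, 64, 0, 8] -> [16, 64, 8, 0, 0]
col 3: [4, 0, 0, 0, 0] -> [4, 0, 0, 0, 0]
col 4: [16, 0, 0, 8, 32] -> [16, 8, 32, 0, 0]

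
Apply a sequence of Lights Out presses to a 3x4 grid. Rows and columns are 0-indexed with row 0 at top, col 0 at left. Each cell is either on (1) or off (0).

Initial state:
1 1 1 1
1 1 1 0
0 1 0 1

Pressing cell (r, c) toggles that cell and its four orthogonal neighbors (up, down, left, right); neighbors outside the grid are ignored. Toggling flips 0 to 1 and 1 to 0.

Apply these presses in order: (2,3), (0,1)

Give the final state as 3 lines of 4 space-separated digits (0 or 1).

After press 1 at (2,3):
1 1 1 1
1 1 1 1
0 1 1 0

After press 2 at (0,1):
0 0 0 1
1 0 1 1
0 1 1 0

Answer: 0 0 0 1
1 0 1 1
0 1 1 0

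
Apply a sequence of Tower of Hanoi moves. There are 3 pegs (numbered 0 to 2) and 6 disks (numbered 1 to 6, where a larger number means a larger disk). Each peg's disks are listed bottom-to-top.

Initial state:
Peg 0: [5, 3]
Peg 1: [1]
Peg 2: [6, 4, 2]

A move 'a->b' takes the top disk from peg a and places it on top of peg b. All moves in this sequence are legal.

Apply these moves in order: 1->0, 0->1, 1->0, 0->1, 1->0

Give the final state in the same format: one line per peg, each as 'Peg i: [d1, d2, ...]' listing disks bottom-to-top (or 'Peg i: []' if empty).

After move 1 (1->0):
Peg 0: [5, 3, 1]
Peg 1: []
Peg 2: [6, 4, 2]

After move 2 (0->1):
Peg 0: [5, 3]
Peg 1: [1]
Peg 2: [6, 4, 2]

After move 3 (1->0):
Peg 0: [5, 3, 1]
Peg 1: []
Peg 2: [6, 4, 2]

After move 4 (0->1):
Peg 0: [5, 3]
Peg 1: [1]
Peg 2: [6, 4, 2]

After move 5 (1->0):
Peg 0: [5, 3, 1]
Peg 1: []
Peg 2: [6, 4, 2]

Answer: Peg 0: [5, 3, 1]
Peg 1: []
Peg 2: [6, 4, 2]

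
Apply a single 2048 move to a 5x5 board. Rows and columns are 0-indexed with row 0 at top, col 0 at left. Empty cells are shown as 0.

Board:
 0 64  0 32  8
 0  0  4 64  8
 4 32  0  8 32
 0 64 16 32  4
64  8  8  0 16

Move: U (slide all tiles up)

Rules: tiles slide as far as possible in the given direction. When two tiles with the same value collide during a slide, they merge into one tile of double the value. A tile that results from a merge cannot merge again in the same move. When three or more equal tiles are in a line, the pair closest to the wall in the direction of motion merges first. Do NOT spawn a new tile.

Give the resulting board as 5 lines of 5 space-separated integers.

Answer:  4 64  4 32 16
64 32 16 64 32
 0 64  8  8  4
 0  8  0 32 16
 0  0  0  0  0

Derivation:
Slide up:
col 0: [0, 0, 4, 0, 64] -> [4, 64, 0, 0, 0]
col 1: [64, 0, 32, 64, 8] -> [64, 32, 64, 8, 0]
col 2: [0, 4, 0, 16, 8] -> [4, 16, 8, 0, 0]
col 3: [32, 64, 8, 32, 0] -> [32, 64, 8, 32, 0]
col 4: [8, 8, 32, 4, 16] -> [16, 32, 4, 16, 0]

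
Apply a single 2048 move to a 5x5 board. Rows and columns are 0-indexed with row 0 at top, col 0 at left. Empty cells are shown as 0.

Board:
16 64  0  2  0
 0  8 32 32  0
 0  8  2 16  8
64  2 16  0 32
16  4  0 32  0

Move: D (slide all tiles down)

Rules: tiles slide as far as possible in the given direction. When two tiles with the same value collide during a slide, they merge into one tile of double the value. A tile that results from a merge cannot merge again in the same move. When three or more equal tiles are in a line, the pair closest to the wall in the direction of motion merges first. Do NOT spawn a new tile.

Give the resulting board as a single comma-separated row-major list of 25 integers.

Slide down:
col 0: [16, 0, 0, 64, 16] -> [0, 0, 16, 64, 16]
col 1: [64, 8, 8, 2, 4] -> [0, 64, 16, 2, 4]
col 2: [0, 32, 2, 16, 0] -> [0, 0, 32, 2, 16]
col 3: [2, 32, 16, 0, 32] -> [0, 2, 32, 16, 32]
col 4: [0, 0, 8, 32, 0] -> [0, 0, 0, 8, 32]

Answer: 0, 0, 0, 0, 0, 0, 64, 0, 2, 0, 16, 16, 32, 32, 0, 64, 2, 2, 16, 8, 16, 4, 16, 32, 32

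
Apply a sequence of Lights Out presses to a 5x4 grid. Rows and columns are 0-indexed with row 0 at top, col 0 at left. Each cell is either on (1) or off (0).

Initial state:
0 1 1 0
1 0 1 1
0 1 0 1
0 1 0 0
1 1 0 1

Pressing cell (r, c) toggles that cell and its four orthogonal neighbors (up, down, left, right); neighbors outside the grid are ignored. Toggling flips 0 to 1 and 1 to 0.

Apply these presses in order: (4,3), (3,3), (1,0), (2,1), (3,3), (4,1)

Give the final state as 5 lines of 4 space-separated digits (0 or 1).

After press 1 at (4,3):
0 1 1 0
1 0 1 1
0 1 0 1
0 1 0 1
1 1 1 0

After press 2 at (3,3):
0 1 1 0
1 0 1 1
0 1 0 0
0 1 1 0
1 1 1 1

After press 3 at (1,0):
1 1 1 0
0 1 1 1
1 1 0 0
0 1 1 0
1 1 1 1

After press 4 at (2,1):
1 1 1 0
0 0 1 1
0 0 1 0
0 0 1 0
1 1 1 1

After press 5 at (3,3):
1 1 1 0
0 0 1 1
0 0 1 1
0 0 0 1
1 1 1 0

After press 6 at (4,1):
1 1 1 0
0 0 1 1
0 0 1 1
0 1 0 1
0 0 0 0

Answer: 1 1 1 0
0 0 1 1
0 0 1 1
0 1 0 1
0 0 0 0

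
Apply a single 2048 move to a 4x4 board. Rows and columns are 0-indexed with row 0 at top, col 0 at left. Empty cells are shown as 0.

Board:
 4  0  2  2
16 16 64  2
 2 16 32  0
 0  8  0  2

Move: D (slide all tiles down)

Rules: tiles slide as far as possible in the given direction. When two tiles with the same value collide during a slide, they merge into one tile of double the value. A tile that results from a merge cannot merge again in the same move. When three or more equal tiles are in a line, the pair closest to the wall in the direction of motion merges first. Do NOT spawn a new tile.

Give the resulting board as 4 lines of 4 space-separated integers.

Answer:  0  0  0  0
 4  0  2  0
16 32 64  2
 2  8 32  4

Derivation:
Slide down:
col 0: [4, 16, 2, 0] -> [0, 4, 16, 2]
col 1: [0, 16, 16, 8] -> [0, 0, 32, 8]
col 2: [2, 64, 32, 0] -> [0, 2, 64, 32]
col 3: [2, 2, 0, 2] -> [0, 0, 2, 4]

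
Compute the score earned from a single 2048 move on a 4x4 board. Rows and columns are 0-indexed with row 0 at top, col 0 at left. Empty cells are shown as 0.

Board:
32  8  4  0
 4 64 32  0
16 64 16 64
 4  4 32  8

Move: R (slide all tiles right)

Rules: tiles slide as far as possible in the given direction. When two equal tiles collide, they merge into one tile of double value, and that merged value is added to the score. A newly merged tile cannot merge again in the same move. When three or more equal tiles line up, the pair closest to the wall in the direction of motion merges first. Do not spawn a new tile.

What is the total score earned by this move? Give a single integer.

Answer: 8

Derivation:
Slide right:
row 0: [32, 8, 4, 0] -> [0, 32, 8, 4]  score +0 (running 0)
row 1: [4, 64, 32, 0] -> [0, 4, 64, 32]  score +0 (running 0)
row 2: [16, 64, 16, 64] -> [16, 64, 16, 64]  score +0 (running 0)
row 3: [4, 4, 32, 8] -> [0, 8, 32, 8]  score +8 (running 8)
Board after move:
 0 32  8  4
 0  4 64 32
16 64 16 64
 0  8 32  8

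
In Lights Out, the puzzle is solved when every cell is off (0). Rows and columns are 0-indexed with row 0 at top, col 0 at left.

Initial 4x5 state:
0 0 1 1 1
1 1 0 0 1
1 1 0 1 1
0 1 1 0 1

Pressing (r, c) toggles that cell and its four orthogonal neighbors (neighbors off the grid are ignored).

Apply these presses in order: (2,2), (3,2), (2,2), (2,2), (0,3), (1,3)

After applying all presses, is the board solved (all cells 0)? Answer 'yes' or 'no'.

Answer: no

Derivation:
After press 1 at (2,2):
0 0 1 1 1
1 1 1 0 1
1 0 1 0 1
0 1 0 0 1

After press 2 at (3,2):
0 0 1 1 1
1 1 1 0 1
1 0 0 0 1
0 0 1 1 1

After press 3 at (2,2):
0 0 1 1 1
1 1 0 0 1
1 1 1 1 1
0 0 0 1 1

After press 4 at (2,2):
0 0 1 1 1
1 1 1 0 1
1 0 0 0 1
0 0 1 1 1

After press 5 at (0,3):
0 0 0 0 0
1 1 1 1 1
1 0 0 0 1
0 0 1 1 1

After press 6 at (1,3):
0 0 0 1 0
1 1 0 0 0
1 0 0 1 1
0 0 1 1 1

Lights still on: 9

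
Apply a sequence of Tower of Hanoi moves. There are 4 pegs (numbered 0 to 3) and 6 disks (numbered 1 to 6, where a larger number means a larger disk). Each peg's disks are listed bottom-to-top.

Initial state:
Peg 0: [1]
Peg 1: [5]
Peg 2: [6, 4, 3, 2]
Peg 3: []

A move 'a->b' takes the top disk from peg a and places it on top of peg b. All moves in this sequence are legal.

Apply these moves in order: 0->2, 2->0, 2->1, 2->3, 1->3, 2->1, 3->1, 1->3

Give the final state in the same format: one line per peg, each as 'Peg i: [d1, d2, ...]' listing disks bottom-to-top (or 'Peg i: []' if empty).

After move 1 (0->2):
Peg 0: []
Peg 1: [5]
Peg 2: [6, 4, 3, 2, 1]
Peg 3: []

After move 2 (2->0):
Peg 0: [1]
Peg 1: [5]
Peg 2: [6, 4, 3, 2]
Peg 3: []

After move 3 (2->1):
Peg 0: [1]
Peg 1: [5, 2]
Peg 2: [6, 4, 3]
Peg 3: []

After move 4 (2->3):
Peg 0: [1]
Peg 1: [5, 2]
Peg 2: [6, 4]
Peg 3: [3]

After move 5 (1->3):
Peg 0: [1]
Peg 1: [5]
Peg 2: [6, 4]
Peg 3: [3, 2]

After move 6 (2->1):
Peg 0: [1]
Peg 1: [5, 4]
Peg 2: [6]
Peg 3: [3, 2]

After move 7 (3->1):
Peg 0: [1]
Peg 1: [5, 4, 2]
Peg 2: [6]
Peg 3: [3]

After move 8 (1->3):
Peg 0: [1]
Peg 1: [5, 4]
Peg 2: [6]
Peg 3: [3, 2]

Answer: Peg 0: [1]
Peg 1: [5, 4]
Peg 2: [6]
Peg 3: [3, 2]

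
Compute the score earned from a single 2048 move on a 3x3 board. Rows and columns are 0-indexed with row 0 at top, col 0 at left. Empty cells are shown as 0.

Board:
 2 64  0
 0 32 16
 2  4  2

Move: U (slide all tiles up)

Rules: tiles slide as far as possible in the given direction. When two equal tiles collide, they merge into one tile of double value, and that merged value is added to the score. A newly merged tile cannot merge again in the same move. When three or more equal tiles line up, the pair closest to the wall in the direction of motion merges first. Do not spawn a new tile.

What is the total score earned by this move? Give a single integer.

Slide up:
col 0: [2, 0, 2] -> [4, 0, 0]  score +4 (running 4)
col 1: [64, 32, 4] -> [64, 32, 4]  score +0 (running 4)
col 2: [0, 16, 2] -> [16, 2, 0]  score +0 (running 4)
Board after move:
 4 64 16
 0 32  2
 0  4  0

Answer: 4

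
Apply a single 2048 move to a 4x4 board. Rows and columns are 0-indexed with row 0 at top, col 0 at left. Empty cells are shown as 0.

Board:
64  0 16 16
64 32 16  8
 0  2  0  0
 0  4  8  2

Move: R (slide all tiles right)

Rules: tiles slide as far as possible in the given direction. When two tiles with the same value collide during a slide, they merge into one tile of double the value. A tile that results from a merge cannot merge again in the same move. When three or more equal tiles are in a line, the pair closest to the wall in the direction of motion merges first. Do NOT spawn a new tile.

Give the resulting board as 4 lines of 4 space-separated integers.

Answer:  0  0 64 32
64 32 16  8
 0  0  0  2
 0  4  8  2

Derivation:
Slide right:
row 0: [64, 0, 16, 16] -> [0, 0, 64, 32]
row 1: [64, 32, 16, 8] -> [64, 32, 16, 8]
row 2: [0, 2, 0, 0] -> [0, 0, 0, 2]
row 3: [0, 4, 8, 2] -> [0, 4, 8, 2]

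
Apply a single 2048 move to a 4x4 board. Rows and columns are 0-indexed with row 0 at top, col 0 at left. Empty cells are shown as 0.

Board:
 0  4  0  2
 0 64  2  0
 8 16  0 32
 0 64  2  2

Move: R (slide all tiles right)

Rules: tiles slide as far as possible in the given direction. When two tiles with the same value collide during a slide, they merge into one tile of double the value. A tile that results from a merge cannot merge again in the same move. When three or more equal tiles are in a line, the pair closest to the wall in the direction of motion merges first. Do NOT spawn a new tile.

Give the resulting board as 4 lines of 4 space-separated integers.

Slide right:
row 0: [0, 4, 0, 2] -> [0, 0, 4, 2]
row 1: [0, 64, 2, 0] -> [0, 0, 64, 2]
row 2: [8, 16, 0, 32] -> [0, 8, 16, 32]
row 3: [0, 64, 2, 2] -> [0, 0, 64, 4]

Answer:  0  0  4  2
 0  0 64  2
 0  8 16 32
 0  0 64  4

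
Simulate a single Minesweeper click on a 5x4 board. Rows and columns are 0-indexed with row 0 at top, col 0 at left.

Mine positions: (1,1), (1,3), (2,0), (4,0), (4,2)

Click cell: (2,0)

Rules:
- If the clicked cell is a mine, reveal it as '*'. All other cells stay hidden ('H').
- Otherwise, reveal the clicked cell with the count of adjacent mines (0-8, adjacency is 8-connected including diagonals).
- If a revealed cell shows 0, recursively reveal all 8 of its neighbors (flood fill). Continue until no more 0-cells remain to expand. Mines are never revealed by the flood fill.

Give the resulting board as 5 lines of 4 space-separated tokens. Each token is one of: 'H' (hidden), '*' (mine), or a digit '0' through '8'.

H H H H
H H H H
* H H H
H H H H
H H H H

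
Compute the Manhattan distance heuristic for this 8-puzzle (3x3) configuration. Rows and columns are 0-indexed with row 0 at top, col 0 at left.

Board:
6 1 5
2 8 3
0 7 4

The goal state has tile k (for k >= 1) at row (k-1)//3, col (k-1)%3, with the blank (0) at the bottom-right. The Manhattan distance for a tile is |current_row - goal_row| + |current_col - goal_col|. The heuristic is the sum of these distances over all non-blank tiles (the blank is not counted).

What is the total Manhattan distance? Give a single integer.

Answer: 14

Derivation:
Tile 6: at (0,0), goal (1,2), distance |0-1|+|0-2| = 3
Tile 1: at (0,1), goal (0,0), distance |0-0|+|1-0| = 1
Tile 5: at (0,2), goal (1,1), distance |0-1|+|2-1| = 2
Tile 2: at (1,0), goal (0,1), distance |1-0|+|0-1| = 2
Tile 8: at (1,1), goal (2,1), distance |1-2|+|1-1| = 1
Tile 3: at (1,2), goal (0,2), distance |1-0|+|2-2| = 1
Tile 7: at (2,1), goal (2,0), distance |2-2|+|1-0| = 1
Tile 4: at (2,2), goal (1,0), distance |2-1|+|2-0| = 3
Sum: 3 + 1 + 2 + 2 + 1 + 1 + 1 + 3 = 14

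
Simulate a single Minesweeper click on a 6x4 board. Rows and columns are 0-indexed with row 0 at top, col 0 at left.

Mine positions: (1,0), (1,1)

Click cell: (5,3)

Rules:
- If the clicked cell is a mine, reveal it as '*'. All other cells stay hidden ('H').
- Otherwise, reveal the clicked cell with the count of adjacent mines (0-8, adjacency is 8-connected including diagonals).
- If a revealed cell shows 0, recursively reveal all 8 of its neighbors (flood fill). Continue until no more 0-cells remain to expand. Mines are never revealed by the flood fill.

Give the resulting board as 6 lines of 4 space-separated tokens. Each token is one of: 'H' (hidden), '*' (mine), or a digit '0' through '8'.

H H 1 0
H H 1 0
2 2 1 0
0 0 0 0
0 0 0 0
0 0 0 0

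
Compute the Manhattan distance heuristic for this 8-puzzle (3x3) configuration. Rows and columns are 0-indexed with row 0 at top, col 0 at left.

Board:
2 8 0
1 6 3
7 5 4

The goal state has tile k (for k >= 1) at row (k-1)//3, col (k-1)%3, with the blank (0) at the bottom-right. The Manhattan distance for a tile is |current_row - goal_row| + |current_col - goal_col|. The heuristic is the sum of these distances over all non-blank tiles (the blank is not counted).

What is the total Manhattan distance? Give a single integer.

Answer: 10

Derivation:
Tile 2: at (0,0), goal (0,1), distance |0-0|+|0-1| = 1
Tile 8: at (0,1), goal (2,1), distance |0-2|+|1-1| = 2
Tile 1: at (1,0), goal (0,0), distance |1-0|+|0-0| = 1
Tile 6: at (1,1), goal (1,2), distance |1-1|+|1-2| = 1
Tile 3: at (1,2), goal (0,2), distance |1-0|+|2-2| = 1
Tile 7: at (2,0), goal (2,0), distance |2-2|+|0-0| = 0
Tile 5: at (2,1), goal (1,1), distance |2-1|+|1-1| = 1
Tile 4: at (2,2), goal (1,0), distance |2-1|+|2-0| = 3
Sum: 1 + 2 + 1 + 1 + 1 + 0 + 1 + 3 = 10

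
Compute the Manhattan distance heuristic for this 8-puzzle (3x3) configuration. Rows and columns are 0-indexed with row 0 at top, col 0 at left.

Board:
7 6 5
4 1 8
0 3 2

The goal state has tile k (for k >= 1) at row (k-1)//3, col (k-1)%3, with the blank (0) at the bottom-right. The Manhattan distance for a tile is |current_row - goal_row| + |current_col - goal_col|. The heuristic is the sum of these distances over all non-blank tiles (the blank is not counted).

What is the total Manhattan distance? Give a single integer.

Answer: 16

Derivation:
Tile 7: at (0,0), goal (2,0), distance |0-2|+|0-0| = 2
Tile 6: at (0,1), goal (1,2), distance |0-1|+|1-2| = 2
Tile 5: at (0,2), goal (1,1), distance |0-1|+|2-1| = 2
Tile 4: at (1,0), goal (1,0), distance |1-1|+|0-0| = 0
Tile 1: at (1,1), goal (0,0), distance |1-0|+|1-0| = 2
Tile 8: at (1,2), goal (2,1), distance |1-2|+|2-1| = 2
Tile 3: at (2,1), goal (0,2), distance |2-0|+|1-2| = 3
Tile 2: at (2,2), goal (0,1), distance |2-0|+|2-1| = 3
Sum: 2 + 2 + 2 + 0 + 2 + 2 + 3 + 3 = 16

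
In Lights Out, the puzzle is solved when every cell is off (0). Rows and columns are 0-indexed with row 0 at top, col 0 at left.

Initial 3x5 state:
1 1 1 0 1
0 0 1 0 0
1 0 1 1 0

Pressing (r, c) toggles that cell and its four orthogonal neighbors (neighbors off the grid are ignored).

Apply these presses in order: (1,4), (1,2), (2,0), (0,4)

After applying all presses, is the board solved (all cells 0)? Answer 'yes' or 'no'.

After press 1 at (1,4):
1 1 1 0 0
0 0 1 1 1
1 0 1 1 1

After press 2 at (1,2):
1 1 0 0 0
0 1 0 0 1
1 0 0 1 1

After press 3 at (2,0):
1 1 0 0 0
1 1 0 0 1
0 1 0 1 1

After press 4 at (0,4):
1 1 0 1 1
1 1 0 0 0
0 1 0 1 1

Lights still on: 9

Answer: no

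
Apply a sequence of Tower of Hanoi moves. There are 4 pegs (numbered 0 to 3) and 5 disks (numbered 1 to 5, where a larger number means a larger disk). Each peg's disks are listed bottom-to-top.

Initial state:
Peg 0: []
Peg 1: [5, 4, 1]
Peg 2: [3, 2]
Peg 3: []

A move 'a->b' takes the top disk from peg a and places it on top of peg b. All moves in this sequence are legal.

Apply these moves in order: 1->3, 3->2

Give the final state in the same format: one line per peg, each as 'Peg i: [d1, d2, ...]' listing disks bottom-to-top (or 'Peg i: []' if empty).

Answer: Peg 0: []
Peg 1: [5, 4]
Peg 2: [3, 2, 1]
Peg 3: []

Derivation:
After move 1 (1->3):
Peg 0: []
Peg 1: [5, 4]
Peg 2: [3, 2]
Peg 3: [1]

After move 2 (3->2):
Peg 0: []
Peg 1: [5, 4]
Peg 2: [3, 2, 1]
Peg 3: []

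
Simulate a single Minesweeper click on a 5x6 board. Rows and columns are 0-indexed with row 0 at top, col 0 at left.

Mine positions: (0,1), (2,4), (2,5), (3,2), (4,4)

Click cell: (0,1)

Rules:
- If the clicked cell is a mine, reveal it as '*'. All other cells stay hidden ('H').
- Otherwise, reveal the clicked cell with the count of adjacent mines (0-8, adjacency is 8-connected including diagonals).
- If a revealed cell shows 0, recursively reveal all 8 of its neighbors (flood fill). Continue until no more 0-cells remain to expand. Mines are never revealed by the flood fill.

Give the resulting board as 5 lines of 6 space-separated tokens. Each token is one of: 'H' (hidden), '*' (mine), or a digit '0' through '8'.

H * H H H H
H H H H H H
H H H H H H
H H H H H H
H H H H H H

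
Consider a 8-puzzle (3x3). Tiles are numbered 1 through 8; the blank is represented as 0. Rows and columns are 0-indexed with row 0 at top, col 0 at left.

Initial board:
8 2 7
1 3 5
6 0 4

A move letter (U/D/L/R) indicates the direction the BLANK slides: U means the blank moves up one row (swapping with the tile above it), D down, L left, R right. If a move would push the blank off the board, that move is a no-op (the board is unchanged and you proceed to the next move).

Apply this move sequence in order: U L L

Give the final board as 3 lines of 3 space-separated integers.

After move 1 (U):
8 2 7
1 0 5
6 3 4

After move 2 (L):
8 2 7
0 1 5
6 3 4

After move 3 (L):
8 2 7
0 1 5
6 3 4

Answer: 8 2 7
0 1 5
6 3 4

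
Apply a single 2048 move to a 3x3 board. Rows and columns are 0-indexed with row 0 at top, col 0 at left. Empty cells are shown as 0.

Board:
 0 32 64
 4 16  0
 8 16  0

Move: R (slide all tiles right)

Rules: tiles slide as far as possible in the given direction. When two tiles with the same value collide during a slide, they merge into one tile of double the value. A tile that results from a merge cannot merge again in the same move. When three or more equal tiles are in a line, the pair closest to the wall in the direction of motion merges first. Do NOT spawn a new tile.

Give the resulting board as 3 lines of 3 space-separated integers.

Answer:  0 32 64
 0  4 16
 0  8 16

Derivation:
Slide right:
row 0: [0, 32, 64] -> [0, 32, 64]
row 1: [4, 16, 0] -> [0, 4, 16]
row 2: [8, 16, 0] -> [0, 8, 16]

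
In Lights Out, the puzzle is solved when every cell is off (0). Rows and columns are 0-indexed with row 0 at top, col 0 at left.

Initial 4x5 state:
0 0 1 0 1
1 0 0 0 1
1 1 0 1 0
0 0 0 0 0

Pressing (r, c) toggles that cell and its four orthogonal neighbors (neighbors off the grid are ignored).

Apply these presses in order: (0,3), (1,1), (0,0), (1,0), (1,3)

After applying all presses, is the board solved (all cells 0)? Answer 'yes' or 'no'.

Answer: yes

Derivation:
After press 1 at (0,3):
0 0 0 1 0
1 0 0 1 1
1 1 0 1 0
0 0 0 0 0

After press 2 at (1,1):
0 1 0 1 0
0 1 1 1 1
1 0 0 1 0
0 0 0 0 0

After press 3 at (0,0):
1 0 0 1 0
1 1 1 1 1
1 0 0 1 0
0 0 0 0 0

After press 4 at (1,0):
0 0 0 1 0
0 0 1 1 1
0 0 0 1 0
0 0 0 0 0

After press 5 at (1,3):
0 0 0 0 0
0 0 0 0 0
0 0 0 0 0
0 0 0 0 0

Lights still on: 0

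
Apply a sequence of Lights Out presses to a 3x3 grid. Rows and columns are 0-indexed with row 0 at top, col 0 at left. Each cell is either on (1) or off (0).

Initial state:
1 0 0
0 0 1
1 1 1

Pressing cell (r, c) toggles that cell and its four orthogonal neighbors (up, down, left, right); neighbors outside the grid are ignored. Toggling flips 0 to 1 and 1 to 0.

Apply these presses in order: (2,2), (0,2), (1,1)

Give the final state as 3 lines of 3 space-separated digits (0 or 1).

Answer: 1 0 1
1 1 0
1 1 0

Derivation:
After press 1 at (2,2):
1 0 0
0 0 0
1 0 0

After press 2 at (0,2):
1 1 1
0 0 1
1 0 0

After press 3 at (1,1):
1 0 1
1 1 0
1 1 0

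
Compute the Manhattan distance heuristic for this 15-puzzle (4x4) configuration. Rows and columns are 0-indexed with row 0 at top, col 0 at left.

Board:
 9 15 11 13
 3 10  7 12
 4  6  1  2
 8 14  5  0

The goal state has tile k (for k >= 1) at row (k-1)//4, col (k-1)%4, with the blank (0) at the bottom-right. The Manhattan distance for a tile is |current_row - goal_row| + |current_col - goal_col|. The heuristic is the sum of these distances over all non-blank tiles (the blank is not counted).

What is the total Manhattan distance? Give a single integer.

Answer: 42

Derivation:
Tile 9: at (0,0), goal (2,0), distance |0-2|+|0-0| = 2
Tile 15: at (0,1), goal (3,2), distance |0-3|+|1-2| = 4
Tile 11: at (0,2), goal (2,2), distance |0-2|+|2-2| = 2
Tile 13: at (0,3), goal (3,0), distance |0-3|+|3-0| = 6
Tile 3: at (1,0), goal (0,2), distance |1-0|+|0-2| = 3
Tile 10: at (1,1), goal (2,1), distance |1-2|+|1-1| = 1
Tile 7: at (1,2), goal (1,2), distance |1-1|+|2-2| = 0
Tile 12: at (1,3), goal (2,3), distance |1-2|+|3-3| = 1
Tile 4: at (2,0), goal (0,3), distance |2-0|+|0-3| = 5
Tile 6: at (2,1), goal (1,1), distance |2-1|+|1-1| = 1
Tile 1: at (2,2), goal (0,0), distance |2-0|+|2-0| = 4
Tile 2: at (2,3), goal (0,1), distance |2-0|+|3-1| = 4
Tile 8: at (3,0), goal (1,3), distance |3-1|+|0-3| = 5
Tile 14: at (3,1), goal (3,1), distance |3-3|+|1-1| = 0
Tile 5: at (3,2), goal (1,0), distance |3-1|+|2-0| = 4
Sum: 2 + 4 + 2 + 6 + 3 + 1 + 0 + 1 + 5 + 1 + 4 + 4 + 5 + 0 + 4 = 42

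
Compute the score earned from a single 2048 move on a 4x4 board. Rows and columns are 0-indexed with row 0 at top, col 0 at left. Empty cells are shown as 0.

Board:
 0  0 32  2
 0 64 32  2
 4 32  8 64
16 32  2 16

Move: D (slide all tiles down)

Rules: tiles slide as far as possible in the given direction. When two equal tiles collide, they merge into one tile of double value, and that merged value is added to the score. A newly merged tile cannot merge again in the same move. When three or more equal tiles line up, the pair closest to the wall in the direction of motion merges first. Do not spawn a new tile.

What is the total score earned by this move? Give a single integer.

Slide down:
col 0: [0, 0, 4, 16] -> [0, 0, 4, 16]  score +0 (running 0)
col 1: [0, 64, 32, 32] -> [0, 0, 64, 64]  score +64 (running 64)
col 2: [32, 32, 8, 2] -> [0, 64, 8, 2]  score +64 (running 128)
col 3: [2, 2, 64, 16] -> [0, 4, 64, 16]  score +4 (running 132)
Board after move:
 0  0  0  0
 0  0 64  4
 4 64  8 64
16 64  2 16

Answer: 132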